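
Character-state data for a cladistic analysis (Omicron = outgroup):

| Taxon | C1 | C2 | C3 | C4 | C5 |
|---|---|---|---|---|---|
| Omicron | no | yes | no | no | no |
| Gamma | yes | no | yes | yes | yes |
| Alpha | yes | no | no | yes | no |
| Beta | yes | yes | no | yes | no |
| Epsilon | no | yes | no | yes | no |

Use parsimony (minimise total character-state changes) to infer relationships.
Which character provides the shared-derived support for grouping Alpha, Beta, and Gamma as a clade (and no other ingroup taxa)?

C1

Character polarity is set by the outgroup: the derived state is whichever differs from the outgroup's state, so for C2 the derived state is 'no', and for the remaining characters it is 'yes'.
Only Alpha, Beta, and Gamma show the derived state 'yes' for C1, supporting them as a clade.
C2: derived state 'no' in Alpha and Gamma only — synapomorphy for {Alpha, Gamma}.
C3 (derived state 'yes') is unique to Gamma (autapomorphy; uninformative for grouping).
All ingroup taxa share the derived state 'yes' for C4; it defines the ingroup but does not resolve relationships within it.
C5: derived state 'yes' in Gamma only — an autapomorphy, so it tells us nothing about relationships among taxa.
Most parsimonious ingroup topology: (((Gamma,Alpha),Beta),Epsilon).
The clade {Alpha, Beta, Gamma} is supported by C1: its derived state 'yes' occurs in exactly those taxa and in no other taxon (including the outgroup).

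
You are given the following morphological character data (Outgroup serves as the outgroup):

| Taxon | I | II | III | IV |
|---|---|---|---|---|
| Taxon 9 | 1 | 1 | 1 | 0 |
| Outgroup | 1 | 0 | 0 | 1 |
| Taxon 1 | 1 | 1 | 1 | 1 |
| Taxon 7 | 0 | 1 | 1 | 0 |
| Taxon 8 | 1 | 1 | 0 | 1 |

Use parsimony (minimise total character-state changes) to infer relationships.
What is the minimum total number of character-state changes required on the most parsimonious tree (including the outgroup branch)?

Character polarity is set by the outgroup: the derived state is whichever differs from the outgroup's state, so for I, IV the derived state is '0', and for the remaining characters it is '1'.
I: derived state '0' in Taxon 7 only — an autapomorphy, so it tells us nothing about relationships among taxa.
All ingroup taxa share the derived state '1' for II; it defines the ingroup but does not resolve relationships within it.
III: derived state '1' in Taxon 1, Taxon 7, and Taxon 9 only — synapomorphy for {Taxon 1, Taxon 7, Taxon 9}.
Only Taxon 7 and Taxon 9 show the derived state '0' for IV, supporting them as a clade.
Most parsimonious ingroup topology: (Taxon 8,(Taxon 1,(Taxon 9,Taxon 7))).
Changes per character on this tree: I: 1; II: 1; III: 1; IV: 1.
Total = 4.

4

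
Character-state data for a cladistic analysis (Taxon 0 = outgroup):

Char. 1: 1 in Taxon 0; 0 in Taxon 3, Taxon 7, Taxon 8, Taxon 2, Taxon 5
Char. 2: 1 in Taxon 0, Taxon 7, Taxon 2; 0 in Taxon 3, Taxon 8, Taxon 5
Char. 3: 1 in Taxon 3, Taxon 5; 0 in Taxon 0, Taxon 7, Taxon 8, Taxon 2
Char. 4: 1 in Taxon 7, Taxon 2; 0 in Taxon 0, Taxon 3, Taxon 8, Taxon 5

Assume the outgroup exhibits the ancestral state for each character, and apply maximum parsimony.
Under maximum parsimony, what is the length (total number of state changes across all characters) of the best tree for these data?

4

Character polarity is set by the outgroup: the derived state is whichever differs from the outgroup's state, so for Char. 1, Char. 2 the derived state is '0', and for the remaining characters it is '1'.
Char. 1 (derived state '0') is shared by all ingroup taxa — unites the whole ingroup.
Char. 2: derived state '0' in Taxon 3, Taxon 5, and Taxon 8 only — synapomorphy for {Taxon 3, Taxon 5, Taxon 8}.
Char. 3 (derived state '1') is shared by Taxon 3 and Taxon 5 — a synapomorphy uniting that clade.
Char. 4: derived state '1' in Taxon 2 and Taxon 7 only — synapomorphy for {Taxon 2, Taxon 7}.
Most parsimonious ingroup topology: (((Taxon 3,Taxon 5),Taxon 8),(Taxon 7,Taxon 2)).
Changes per character on this tree: Char. 1: 1; Char. 2: 1; Char. 3: 1; Char. 4: 1.
Total = 4.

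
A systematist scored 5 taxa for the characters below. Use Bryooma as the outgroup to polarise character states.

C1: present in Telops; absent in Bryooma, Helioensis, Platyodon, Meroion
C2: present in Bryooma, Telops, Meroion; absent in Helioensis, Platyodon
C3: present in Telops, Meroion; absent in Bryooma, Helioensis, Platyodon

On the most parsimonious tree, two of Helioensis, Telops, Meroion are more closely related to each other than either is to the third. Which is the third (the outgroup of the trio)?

Helioensis

Character polarity is set by the outgroup: the derived state is whichever differs from the outgroup's state, so for C2 the derived state is 'absent', and for the remaining characters it is 'present'.
C1: derived state 'present' in Telops only — an autapomorphy, so it tells us nothing about relationships among taxa.
C2 (derived state 'absent') is shared by Helioensis and Platyodon — a synapomorphy uniting that clade.
Only Meroion and Telops show the derived state 'present' for C3, supporting them as a clade.
Most parsimonious ingroup topology: ((Helioensis,Platyodon),(Telops,Meroion)).
Meroion and Telops share a more recent common ancestor with each other than either does with Helioensis, so Helioensis is the least closely related of the three.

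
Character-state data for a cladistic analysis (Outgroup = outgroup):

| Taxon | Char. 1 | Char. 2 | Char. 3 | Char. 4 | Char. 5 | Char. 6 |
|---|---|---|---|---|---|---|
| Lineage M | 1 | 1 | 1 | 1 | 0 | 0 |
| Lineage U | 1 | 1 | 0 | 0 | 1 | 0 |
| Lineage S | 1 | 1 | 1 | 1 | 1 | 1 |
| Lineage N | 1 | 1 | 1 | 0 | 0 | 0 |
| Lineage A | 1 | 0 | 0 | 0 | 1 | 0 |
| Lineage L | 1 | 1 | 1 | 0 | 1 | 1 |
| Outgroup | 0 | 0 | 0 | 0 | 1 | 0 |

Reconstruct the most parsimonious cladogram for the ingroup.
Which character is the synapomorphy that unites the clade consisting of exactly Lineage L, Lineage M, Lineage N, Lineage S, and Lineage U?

Character polarity is set by the outgroup: the derived state is whichever differs from the outgroup's state, so for Char. 5 the derived state is '0', and for the remaining characters it is '1'.
All ingroup taxa share the derived state '1' for Char. 1; it defines the ingroup but does not resolve relationships within it.
Only Lineage L, Lineage M, Lineage N, Lineage S, and Lineage U show the derived state '1' for Char. 2, supporting them as a clade.
Char. 3 (derived state '1') is shared by Lineage L, Lineage M, Lineage N, and Lineage S — a synapomorphy uniting that clade.
Char. 4 groups Lineage M and Lineage S, which is incompatible with the clades supported by the remaining characters; treating it as convergent (homoplasy) costs fewer steps than any alternative tree.
Char. 5: derived state '0' in Lineage M and Lineage N only — synapomorphy for {Lineage M, Lineage N}.
Char. 6 (derived state '1') is shared by Lineage L and Lineage S — a synapomorphy uniting that clade.
Most parsimonious ingroup topology: (Lineage A,(((Lineage L,Lineage S),(Lineage M,Lineage N)),Lineage U)).
The clade {Lineage L, Lineage M, Lineage N, Lineage S, Lineage U} is supported by Char. 2: its derived state '1' occurs in exactly those taxa and in no other taxon (including the outgroup).

Char. 2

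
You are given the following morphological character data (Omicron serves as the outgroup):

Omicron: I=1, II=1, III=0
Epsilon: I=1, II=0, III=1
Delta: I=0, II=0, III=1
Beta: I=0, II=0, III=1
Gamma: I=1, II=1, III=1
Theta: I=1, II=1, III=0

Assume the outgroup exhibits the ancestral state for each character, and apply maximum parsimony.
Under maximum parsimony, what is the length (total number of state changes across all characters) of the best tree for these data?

3

Character polarity is set by the outgroup: the derived state is whichever differs from the outgroup's state, so for I, II the derived state is '0', and for the remaining characters it is '1'.
I (derived state '0') is shared by Beta and Delta — a synapomorphy uniting that clade.
Only Beta, Delta, and Epsilon show the derived state '0' for II, supporting them as a clade.
III (derived state '1') is shared by Beta, Delta, Epsilon, and Gamma — a synapomorphy uniting that clade.
Most parsimonious ingroup topology: (((Epsilon,(Delta,Beta)),Gamma),Theta).
Changes per character on this tree: I: 1; II: 1; III: 1.
Total = 3.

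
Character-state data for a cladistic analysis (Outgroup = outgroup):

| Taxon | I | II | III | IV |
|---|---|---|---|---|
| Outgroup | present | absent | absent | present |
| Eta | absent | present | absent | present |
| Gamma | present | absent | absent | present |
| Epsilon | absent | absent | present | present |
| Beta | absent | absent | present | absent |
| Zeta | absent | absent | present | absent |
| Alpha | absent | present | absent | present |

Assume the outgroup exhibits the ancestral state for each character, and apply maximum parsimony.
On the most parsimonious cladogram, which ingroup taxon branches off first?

Gamma

Character polarity is set by the outgroup: the derived state is whichever differs from the outgroup's state, so for I, IV the derived state is 'absent', and for the remaining characters it is 'present'.
I: derived state 'absent' in Alpha, Beta, Epsilon, Eta, and Zeta only — synapomorphy for {Alpha, Beta, Epsilon, Eta, Zeta}.
II (derived state 'present') is shared by Alpha and Eta — a synapomorphy uniting that clade.
III (derived state 'present') is shared by Beta, Epsilon, and Zeta — a synapomorphy uniting that clade.
Only Beta and Zeta show the derived state 'absent' for IV, supporting them as a clade.
Most parsimonious ingroup topology: (((Eta,Alpha),(Epsilon,(Beta,Zeta))),Gamma).
Gamma is sister to the clade containing all other ingroup taxa, so it is the earliest-diverging (most basal) ingroup lineage.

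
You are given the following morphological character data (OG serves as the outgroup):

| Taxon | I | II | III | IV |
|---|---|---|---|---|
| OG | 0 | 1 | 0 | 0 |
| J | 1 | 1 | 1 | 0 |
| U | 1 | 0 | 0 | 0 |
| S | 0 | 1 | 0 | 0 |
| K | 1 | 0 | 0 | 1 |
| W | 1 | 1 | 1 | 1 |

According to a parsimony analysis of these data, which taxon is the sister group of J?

W

Character polarity is set by the outgroup: the derived state is whichever differs from the outgroup's state, so for II the derived state is '0', and for the remaining characters it is '1'.
I: derived state '1' in J, K, U, and W only — synapomorphy for {J, K, U, W}.
II: derived state '0' in K and U only — synapomorphy for {K, U}.
III (derived state '1') is shared by J and W — a synapomorphy uniting that clade.
IV groups K and W, which is incompatible with the clades supported by the remaining characters; treating it as convergent (homoplasy) costs fewer steps than any alternative tree.
Most parsimonious ingroup topology: (((J,W),(U,K)),S).
J and W form a cherry on this tree, so they are sister taxa.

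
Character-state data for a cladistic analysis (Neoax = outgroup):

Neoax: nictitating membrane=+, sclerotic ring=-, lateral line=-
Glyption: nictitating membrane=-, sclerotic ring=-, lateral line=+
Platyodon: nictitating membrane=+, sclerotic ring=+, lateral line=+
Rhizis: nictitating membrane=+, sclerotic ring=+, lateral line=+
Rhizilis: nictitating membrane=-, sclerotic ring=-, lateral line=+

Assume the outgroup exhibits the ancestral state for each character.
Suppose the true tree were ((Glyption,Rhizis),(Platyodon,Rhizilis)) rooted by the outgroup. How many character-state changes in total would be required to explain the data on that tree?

5

Map each character onto ((Glyption,Rhizis),(Platyodon,Rhizilis)) (rooted by Neoax) and count the minimum state changes it requires (Fitch parsimony):
nictitating membrane: 2; sclerotic ring: 2; lateral line: 1.
Total tree length = 5.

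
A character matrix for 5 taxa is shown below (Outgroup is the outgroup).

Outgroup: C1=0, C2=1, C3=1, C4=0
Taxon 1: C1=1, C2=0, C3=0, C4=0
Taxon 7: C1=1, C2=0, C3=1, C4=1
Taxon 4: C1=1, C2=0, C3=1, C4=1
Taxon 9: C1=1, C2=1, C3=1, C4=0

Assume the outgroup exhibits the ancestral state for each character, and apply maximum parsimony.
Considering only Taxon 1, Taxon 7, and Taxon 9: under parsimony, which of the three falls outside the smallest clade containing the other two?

Character polarity is set by the outgroup: the derived state is whichever differs from the outgroup's state, so for C2, C3 the derived state is '0', and for the remaining characters it is '1'.
C1 (derived state '1') is shared by all ingroup taxa — unites the whole ingroup.
C2 (derived state '0') is shared by Taxon 1, Taxon 4, and Taxon 7 — a synapomorphy uniting that clade.
C3 (derived state '0') is unique to Taxon 1 (autapomorphy; uninformative for grouping).
Only Taxon 4 and Taxon 7 show the derived state '1' for C4, supporting them as a clade.
Most parsimonious ingroup topology: ((Taxon 1,(Taxon 7,Taxon 4)),Taxon 9).
Taxon 1 and Taxon 7 share a more recent common ancestor with each other than either does with Taxon 9, so Taxon 9 is the least closely related of the three.

Taxon 9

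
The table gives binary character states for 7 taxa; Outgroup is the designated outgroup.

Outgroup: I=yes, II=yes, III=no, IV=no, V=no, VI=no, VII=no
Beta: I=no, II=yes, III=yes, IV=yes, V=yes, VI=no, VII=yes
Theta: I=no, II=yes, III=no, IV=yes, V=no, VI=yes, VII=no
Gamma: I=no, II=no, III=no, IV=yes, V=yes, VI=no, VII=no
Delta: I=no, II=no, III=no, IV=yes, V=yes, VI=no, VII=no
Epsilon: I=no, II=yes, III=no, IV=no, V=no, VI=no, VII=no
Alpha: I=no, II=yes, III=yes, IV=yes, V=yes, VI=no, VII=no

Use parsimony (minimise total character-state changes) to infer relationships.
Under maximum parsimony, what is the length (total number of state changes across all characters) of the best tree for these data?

Character polarity is set by the outgroup: the derived state is whichever differs from the outgroup's state, so for I, II the derived state is 'no', and for the remaining characters it is 'yes'.
I (derived state 'no') is shared by all ingroup taxa — unites the whole ingroup.
Only Delta and Gamma show the derived state 'no' for II, supporting them as a clade.
III (derived state 'yes') is shared by Alpha and Beta — a synapomorphy uniting that clade.
Only Alpha, Beta, Delta, Gamma, and Theta show the derived state 'yes' for IV, supporting them as a clade.
V: derived state 'yes' in Alpha, Beta, Delta, and Gamma only — synapomorphy for {Alpha, Beta, Delta, Gamma}.
VI: derived state 'yes' in Theta only — an autapomorphy, so it tells us nothing about relationships among taxa.
VII (derived state 'yes') is unique to Beta (autapomorphy; uninformative for grouping).
Most parsimonious ingroup topology: ((((Beta,Alpha),(Gamma,Delta)),Theta),Epsilon).
Changes per character on this tree: I: 1; II: 1; III: 1; IV: 1; V: 1; VI: 1; VII: 1.
Total = 7.

7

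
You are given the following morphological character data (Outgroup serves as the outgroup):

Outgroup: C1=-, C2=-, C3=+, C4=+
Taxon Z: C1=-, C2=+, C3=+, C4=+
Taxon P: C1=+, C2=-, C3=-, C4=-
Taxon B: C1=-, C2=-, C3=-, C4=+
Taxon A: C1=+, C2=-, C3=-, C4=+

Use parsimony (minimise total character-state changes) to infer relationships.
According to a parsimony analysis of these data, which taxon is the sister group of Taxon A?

Character polarity is set by the outgroup: the derived state is whichever differs from the outgroup's state, so for C3, C4 the derived state is '-', and for the remaining characters it is '+'.
C1 (derived state '+') is shared by Taxon A and Taxon P — a synapomorphy uniting that clade.
C2: derived state '+' in Taxon Z only — an autapomorphy, so it tells us nothing about relationships among taxa.
Only Taxon A, Taxon B, and Taxon P show the derived state '-' for C3, supporting them as a clade.
C4: derived state '-' in Taxon P only — an autapomorphy, so it tells us nothing about relationships among taxa.
Most parsimonious ingroup topology: (Taxon Z,((Taxon P,Taxon A),Taxon B)).
Taxon A and Taxon P form a cherry on this tree, so they are sister taxa.

Taxon P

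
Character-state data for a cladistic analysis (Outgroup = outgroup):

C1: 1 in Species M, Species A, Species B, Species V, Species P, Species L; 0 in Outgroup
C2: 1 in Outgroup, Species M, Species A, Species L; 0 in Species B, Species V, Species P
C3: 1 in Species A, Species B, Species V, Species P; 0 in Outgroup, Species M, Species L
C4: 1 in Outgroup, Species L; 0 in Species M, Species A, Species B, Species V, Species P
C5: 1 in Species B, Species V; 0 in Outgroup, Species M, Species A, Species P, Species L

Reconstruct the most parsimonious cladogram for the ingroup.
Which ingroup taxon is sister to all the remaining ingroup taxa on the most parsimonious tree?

Species L

Character polarity is set by the outgroup: the derived state is whichever differs from the outgroup's state, so for C2, C4 the derived state is '0', and for the remaining characters it is '1'.
All ingroup taxa share the derived state '1' for C1; it defines the ingroup but does not resolve relationships within it.
C2: derived state '0' in Species B, Species P, and Species V only — synapomorphy for {Species B, Species P, Species V}.
Only Species A, Species B, Species P, and Species V show the derived state '1' for C3, supporting them as a clade.
C4 (derived state '0') is shared by Species A, Species B, Species M, Species P, and Species V — a synapomorphy uniting that clade.
C5 (derived state '1') is shared by Species B and Species V — a synapomorphy uniting that clade.
Most parsimonious ingroup topology: ((Species M,(Species A,((Species B,Species V),Species P))),Species L).
Species L is sister to the clade containing all other ingroup taxa, so it is the earliest-diverging (most basal) ingroup lineage.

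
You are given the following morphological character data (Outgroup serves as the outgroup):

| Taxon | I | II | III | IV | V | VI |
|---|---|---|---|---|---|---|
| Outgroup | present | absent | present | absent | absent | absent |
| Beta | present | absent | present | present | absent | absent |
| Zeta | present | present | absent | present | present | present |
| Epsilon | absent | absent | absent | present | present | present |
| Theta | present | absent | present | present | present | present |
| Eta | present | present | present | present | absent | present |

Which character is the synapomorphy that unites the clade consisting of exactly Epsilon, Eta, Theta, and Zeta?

Character polarity is set by the outgroup: the derived state is whichever differs from the outgroup's state, so for I, III the derived state is 'absent', and for the remaining characters it is 'present'.
I: derived state 'absent' in Epsilon only — an autapomorphy, so it tells us nothing about relationships among taxa.
II groups Eta and Zeta, which is incompatible with the clades supported by the remaining characters; treating it as convergent (homoplasy) costs fewer steps than any alternative tree.
III (derived state 'absent') is shared by Epsilon and Zeta — a synapomorphy uniting that clade.
IV (derived state 'present') is shared by all ingroup taxa — unites the whole ingroup.
V (derived state 'present') is shared by Epsilon, Theta, and Zeta — a synapomorphy uniting that clade.
VI (derived state 'present') is shared by Epsilon, Eta, Theta, and Zeta — a synapomorphy uniting that clade.
Most parsimonious ingroup topology: (Beta,(((Zeta,Epsilon),Theta),Eta)).
The clade {Epsilon, Eta, Theta, Zeta} is supported by VI: its derived state 'present' occurs in exactly those taxa and in no other taxon (including the outgroup).

VI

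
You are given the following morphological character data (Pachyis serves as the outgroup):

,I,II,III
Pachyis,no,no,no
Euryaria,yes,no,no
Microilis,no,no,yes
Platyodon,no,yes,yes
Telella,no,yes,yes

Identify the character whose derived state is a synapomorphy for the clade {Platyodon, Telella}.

The outgroup has state 'no' for every character, so 'yes' is the derived state throughout.
I: derived state 'yes' in Euryaria only — an autapomorphy, so it tells us nothing about relationships among taxa.
Only Platyodon and Telella show the derived state 'yes' for II, supporting them as a clade.
III: derived state 'yes' in Microilis, Platyodon, and Telella only — synapomorphy for {Microilis, Platyodon, Telella}.
Most parsimonious ingroup topology: (Euryaria,(Microilis,(Platyodon,Telella))).
The clade {Platyodon, Telella} is supported by II: its derived state 'yes' occurs in exactly those taxa and in no other taxon (including the outgroup).

II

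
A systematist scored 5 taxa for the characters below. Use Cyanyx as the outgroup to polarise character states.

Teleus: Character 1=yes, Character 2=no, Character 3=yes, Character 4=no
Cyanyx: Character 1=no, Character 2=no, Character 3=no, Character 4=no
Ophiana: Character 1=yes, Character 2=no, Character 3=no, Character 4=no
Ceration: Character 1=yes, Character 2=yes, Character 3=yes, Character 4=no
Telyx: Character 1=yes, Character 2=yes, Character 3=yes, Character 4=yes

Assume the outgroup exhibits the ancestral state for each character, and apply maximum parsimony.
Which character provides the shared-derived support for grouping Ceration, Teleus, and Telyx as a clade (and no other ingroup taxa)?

The outgroup has state 'no' for every character, so 'yes' is the derived state throughout.
All ingroup taxa share the derived state 'yes' for Character 1; it defines the ingroup but does not resolve relationships within it.
Only Ceration and Telyx show the derived state 'yes' for Character 2, supporting them as a clade.
Only Ceration, Teleus, and Telyx show the derived state 'yes' for Character 3, supporting them as a clade.
Character 4 (derived state 'yes') is unique to Telyx (autapomorphy; uninformative for grouping).
Most parsimonious ingroup topology: ((Teleus,(Telyx,Ceration)),Ophiana).
The clade {Ceration, Teleus, Telyx} is supported by Character 3: its derived state 'yes' occurs in exactly those taxa and in no other taxon (including the outgroup).

Character 3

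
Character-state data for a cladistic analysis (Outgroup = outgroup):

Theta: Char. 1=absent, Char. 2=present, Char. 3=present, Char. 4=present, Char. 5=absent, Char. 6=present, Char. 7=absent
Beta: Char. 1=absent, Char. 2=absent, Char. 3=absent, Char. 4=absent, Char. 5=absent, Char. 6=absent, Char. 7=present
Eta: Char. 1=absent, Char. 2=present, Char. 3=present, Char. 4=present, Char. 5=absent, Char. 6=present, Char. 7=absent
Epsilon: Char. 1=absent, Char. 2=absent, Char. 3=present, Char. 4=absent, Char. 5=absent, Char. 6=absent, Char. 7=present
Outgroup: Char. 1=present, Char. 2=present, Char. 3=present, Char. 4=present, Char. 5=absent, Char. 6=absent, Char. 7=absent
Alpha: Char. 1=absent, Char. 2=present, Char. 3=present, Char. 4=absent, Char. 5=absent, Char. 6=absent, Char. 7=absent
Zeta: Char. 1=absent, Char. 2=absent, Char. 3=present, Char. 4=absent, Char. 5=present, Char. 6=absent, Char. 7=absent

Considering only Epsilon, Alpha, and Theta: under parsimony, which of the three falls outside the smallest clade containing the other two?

Character polarity is set by the outgroup: the derived state is whichever differs from the outgroup's state, so for Char. 1, Char. 2, Char. 3, Char. 4 the derived state is 'absent', and for the remaining characters it is 'present'.
All ingroup taxa share the derived state 'absent' for Char. 1; it defines the ingroup but does not resolve relationships within it.
Char. 2 (derived state 'absent') is shared by Beta, Epsilon, and Zeta — a synapomorphy uniting that clade.
Char. 3: derived state 'absent' in Beta only — an autapomorphy, so it tells us nothing about relationships among taxa.
Only Alpha, Beta, Epsilon, and Zeta show the derived state 'absent' for Char. 4, supporting them as a clade.
Char. 5: derived state 'present' in Zeta only — an autapomorphy, so it tells us nothing about relationships among taxa.
Char. 6: derived state 'present' in Eta and Theta only — synapomorphy for {Eta, Theta}.
Only Beta and Epsilon show the derived state 'present' for Char. 7, supporting them as a clade.
Most parsimonious ingroup topology: ((Theta,Eta),((Zeta,(Beta,Epsilon)),Alpha)).
Epsilon and Alpha share a more recent common ancestor with each other than either does with Theta, so Theta is the least closely related of the three.

Theta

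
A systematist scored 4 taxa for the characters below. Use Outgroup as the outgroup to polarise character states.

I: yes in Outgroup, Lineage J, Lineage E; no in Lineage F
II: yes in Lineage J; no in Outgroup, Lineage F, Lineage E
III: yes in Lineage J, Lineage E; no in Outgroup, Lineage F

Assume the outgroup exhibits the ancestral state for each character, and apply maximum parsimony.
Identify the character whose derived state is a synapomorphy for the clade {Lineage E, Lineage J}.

Character polarity is set by the outgroup: the derived state is whichever differs from the outgroup's state, so for I the derived state is 'no', and for the remaining characters it is 'yes'.
I (derived state 'no') is unique to Lineage F (autapomorphy; uninformative for grouping).
II: derived state 'yes' in Lineage J only — an autapomorphy, so it tells us nothing about relationships among taxa.
III (derived state 'yes') is shared by Lineage E and Lineage J — a synapomorphy uniting that clade.
Most parsimonious ingroup topology: ((Lineage J,Lineage E),Lineage F).
The clade {Lineage E, Lineage J} is supported by III: its derived state 'yes' occurs in exactly those taxa and in no other taxon (including the outgroup).

III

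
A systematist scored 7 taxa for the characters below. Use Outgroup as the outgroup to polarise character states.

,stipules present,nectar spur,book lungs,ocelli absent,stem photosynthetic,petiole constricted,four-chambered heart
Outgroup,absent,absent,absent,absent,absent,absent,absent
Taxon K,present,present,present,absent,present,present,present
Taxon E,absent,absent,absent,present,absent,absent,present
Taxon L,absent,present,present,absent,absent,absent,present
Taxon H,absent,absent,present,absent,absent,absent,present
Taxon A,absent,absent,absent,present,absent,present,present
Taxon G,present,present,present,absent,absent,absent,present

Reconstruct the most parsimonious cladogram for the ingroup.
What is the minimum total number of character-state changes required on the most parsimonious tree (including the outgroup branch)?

8

The outgroup has state 'absent' for every character, so 'present' is the derived state throughout.
stipules present: derived state 'present' in Taxon G and Taxon K only — synapomorphy for {Taxon G, Taxon K}.
Only Taxon G, Taxon K, and Taxon L show the derived state 'present' for nectar spur, supporting them as a clade.
Only Taxon G, Taxon H, Taxon K, and Taxon L show the derived state 'present' for book lungs, supporting them as a clade.
ocelli absent (derived state 'present') is shared by Taxon A and Taxon E — a synapomorphy uniting that clade.
stem photosynthetic: derived state 'present' in Taxon K only — an autapomorphy, so it tells us nothing about relationships among taxa.
petiole constricted (state 'present') occurs in Taxon A and Taxon K but conflicts with the nesting implied by the other characters — most parsimoniously interpreted as homoplasy.
All ingroup taxa share the derived state 'present' for four-chambered heart; it defines the ingroup but does not resolve relationships within it.
Most parsimonious ingroup topology: ((((Taxon K,Taxon G),Taxon L),Taxon H),(Taxon E,Taxon A)).
Changes per character on this tree: stipules present: 1; nectar spur: 1; book lungs: 1; ocelli absent: 1; stem photosynthetic: 1; petiole constricted: 2; four-chambered heart: 1.
Total = 8.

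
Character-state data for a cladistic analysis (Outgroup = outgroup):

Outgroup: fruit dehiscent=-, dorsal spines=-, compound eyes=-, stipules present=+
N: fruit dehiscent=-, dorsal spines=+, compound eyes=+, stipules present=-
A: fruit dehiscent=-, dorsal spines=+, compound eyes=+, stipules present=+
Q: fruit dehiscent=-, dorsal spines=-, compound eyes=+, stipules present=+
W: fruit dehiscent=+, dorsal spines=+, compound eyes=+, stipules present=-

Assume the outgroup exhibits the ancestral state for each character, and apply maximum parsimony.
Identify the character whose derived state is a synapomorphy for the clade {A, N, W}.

dorsal spines

Character polarity is set by the outgroup: the derived state is whichever differs from the outgroup's state, so for stipules present the derived state is '-', and for the remaining characters it is '+'.
fruit dehiscent: derived state '+' in W only — an autapomorphy, so it tells us nothing about relationships among taxa.
dorsal spines (derived state '+') is shared by A, N, and W — a synapomorphy uniting that clade.
All ingroup taxa share the derived state '+' for compound eyes; it defines the ingroup but does not resolve relationships within it.
stipules present: derived state '-' in N and W only — synapomorphy for {N, W}.
Most parsimonious ingroup topology: (((N,W),A),Q).
The clade {A, N, W} is supported by dorsal spines: its derived state '+' occurs in exactly those taxa and in no other taxon (including the outgroup).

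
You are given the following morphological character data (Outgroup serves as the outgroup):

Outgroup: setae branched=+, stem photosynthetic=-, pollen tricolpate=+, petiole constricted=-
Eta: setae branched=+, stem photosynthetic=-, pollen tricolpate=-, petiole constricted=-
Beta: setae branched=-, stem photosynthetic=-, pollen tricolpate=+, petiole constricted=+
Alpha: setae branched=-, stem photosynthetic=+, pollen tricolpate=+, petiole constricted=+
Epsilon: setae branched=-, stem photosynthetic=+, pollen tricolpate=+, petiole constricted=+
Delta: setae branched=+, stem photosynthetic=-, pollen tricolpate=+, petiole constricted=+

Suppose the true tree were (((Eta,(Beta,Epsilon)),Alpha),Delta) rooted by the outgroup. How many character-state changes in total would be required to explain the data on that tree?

7

Map each character onto (((Eta,(Beta,Epsilon)),Alpha),Delta) (rooted by Outgroup) and count the minimum state changes it requires (Fitch parsimony):
setae branched: 2; stem photosynthetic: 2; pollen tricolpate: 1; petiole constricted: 2.
Total tree length = 7.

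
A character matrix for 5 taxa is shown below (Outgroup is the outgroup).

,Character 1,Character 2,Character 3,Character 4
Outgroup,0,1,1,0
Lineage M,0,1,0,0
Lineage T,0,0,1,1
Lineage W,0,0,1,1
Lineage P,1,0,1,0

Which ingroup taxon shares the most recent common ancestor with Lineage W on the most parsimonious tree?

Lineage T

Character polarity is set by the outgroup: the derived state is whichever differs from the outgroup's state, so for Character 2, Character 3 the derived state is '0', and for the remaining characters it is '1'.
Character 1: derived state '1' in Lineage P only — an autapomorphy, so it tells us nothing about relationships among taxa.
Only Lineage P, Lineage T, and Lineage W show the derived state '0' for Character 2, supporting them as a clade.
Character 3 (derived state '0') is unique to Lineage M (autapomorphy; uninformative for grouping).
Character 4 (derived state '1') is shared by Lineage T and Lineage W — a synapomorphy uniting that clade.
Most parsimonious ingroup topology: (Lineage M,((Lineage T,Lineage W),Lineage P)).
Lineage W and Lineage T form a cherry on this tree, so they are sister taxa.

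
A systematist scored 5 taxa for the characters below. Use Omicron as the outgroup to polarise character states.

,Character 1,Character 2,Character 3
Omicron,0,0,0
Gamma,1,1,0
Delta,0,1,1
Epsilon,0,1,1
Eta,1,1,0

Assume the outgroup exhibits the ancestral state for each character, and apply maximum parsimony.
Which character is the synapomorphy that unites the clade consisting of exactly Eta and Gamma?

The outgroup has state '0' for every character, so '1' is the derived state throughout.
Character 1 (derived state '1') is shared by Eta and Gamma — a synapomorphy uniting that clade.
Character 2 (derived state '1') is shared by all ingroup taxa — unites the whole ingroup.
Only Delta and Epsilon show the derived state '1' for Character 3, supporting them as a clade.
Most parsimonious ingroup topology: ((Gamma,Eta),(Delta,Epsilon)).
The clade {Eta, Gamma} is supported by Character 1: its derived state '1' occurs in exactly those taxa and in no other taxon (including the outgroup).

Character 1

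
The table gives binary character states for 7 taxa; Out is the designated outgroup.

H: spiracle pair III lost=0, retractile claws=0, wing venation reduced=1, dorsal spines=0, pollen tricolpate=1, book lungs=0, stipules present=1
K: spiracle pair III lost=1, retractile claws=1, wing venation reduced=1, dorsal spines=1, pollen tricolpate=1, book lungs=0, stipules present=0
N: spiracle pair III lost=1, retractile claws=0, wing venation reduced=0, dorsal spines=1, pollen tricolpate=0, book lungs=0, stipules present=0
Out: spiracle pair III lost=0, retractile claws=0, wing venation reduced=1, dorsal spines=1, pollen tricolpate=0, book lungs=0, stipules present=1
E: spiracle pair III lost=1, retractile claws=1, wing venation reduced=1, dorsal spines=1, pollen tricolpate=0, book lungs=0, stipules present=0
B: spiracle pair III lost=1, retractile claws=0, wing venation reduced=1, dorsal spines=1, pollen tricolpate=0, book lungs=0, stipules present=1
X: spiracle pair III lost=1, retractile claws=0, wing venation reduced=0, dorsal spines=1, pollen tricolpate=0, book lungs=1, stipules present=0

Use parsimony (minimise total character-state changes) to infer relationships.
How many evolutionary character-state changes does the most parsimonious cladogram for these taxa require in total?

8

Character polarity is set by the outgroup: the derived state is whichever differs from the outgroup's state, so for wing venation reduced, dorsal spines, stipules present the derived state is '0', and for the remaining characters it is '1'.
spiracle pair III lost (derived state '1') is shared by B, E, K, N, and X — a synapomorphy uniting that clade.
retractile claws: derived state '1' in E and K only — synapomorphy for {E, K}.
wing venation reduced (derived state '0') is shared by N and X — a synapomorphy uniting that clade.
dorsal spines: derived state '0' in H only — an autapomorphy, so it tells us nothing about relationships among taxa.
pollen tricolpate (state '1') occurs in H and K but conflicts with the nesting implied by the other characters — most parsimoniously interpreted as homoplasy.
book lungs: derived state '1' in X only — an autapomorphy, so it tells us nothing about relationships among taxa.
stipules present: derived state '0' in E, K, N, and X only — synapomorphy for {E, K, N, X}.
Most parsimonious ingroup topology: ((((X,N),(K,E)),B),H).
Changes per character on this tree: spiracle pair III lost: 1; retractile claws: 1; wing venation reduced: 1; dorsal spines: 1; pollen tricolpate: 2; book lungs: 1; stipules present: 1.
Total = 8.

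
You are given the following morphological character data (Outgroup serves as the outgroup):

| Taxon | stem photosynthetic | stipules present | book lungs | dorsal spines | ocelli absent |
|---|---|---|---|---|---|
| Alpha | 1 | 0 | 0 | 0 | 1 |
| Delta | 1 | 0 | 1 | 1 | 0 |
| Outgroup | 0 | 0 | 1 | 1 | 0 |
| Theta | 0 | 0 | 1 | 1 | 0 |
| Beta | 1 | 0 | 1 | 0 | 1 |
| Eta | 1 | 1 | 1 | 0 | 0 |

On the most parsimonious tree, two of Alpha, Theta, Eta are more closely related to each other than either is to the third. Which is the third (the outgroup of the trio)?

Theta

Character polarity is set by the outgroup: the derived state is whichever differs from the outgroup's state, so for book lungs, dorsal spines the derived state is '0', and for the remaining characters it is '1'.
Only Alpha, Beta, Delta, and Eta show the derived state '1' for stem photosynthetic, supporting them as a clade.
stipules present: derived state '1' in Eta only — an autapomorphy, so it tells us nothing about relationships among taxa.
book lungs (derived state '0') is unique to Alpha (autapomorphy; uninformative for grouping).
dorsal spines: derived state '0' in Alpha, Beta, and Eta only — synapomorphy for {Alpha, Beta, Eta}.
Only Alpha and Beta show the derived state '1' for ocelli absent, supporting them as a clade.
Most parsimonious ingroup topology: ((((Alpha,Beta),Eta),Delta),Theta).
Eta and Alpha share a more recent common ancestor with each other than either does with Theta, so Theta is the least closely related of the three.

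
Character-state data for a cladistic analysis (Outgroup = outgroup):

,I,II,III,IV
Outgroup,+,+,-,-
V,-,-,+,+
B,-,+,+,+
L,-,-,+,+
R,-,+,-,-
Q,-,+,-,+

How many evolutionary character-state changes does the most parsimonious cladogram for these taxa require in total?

Character polarity is set by the outgroup: the derived state is whichever differs from the outgroup's state, so for I, II the derived state is '-', and for the remaining characters it is '+'.
All ingroup taxa share the derived state '-' for I; it defines the ingroup but does not resolve relationships within it.
II (derived state '-') is shared by L and V — a synapomorphy uniting that clade.
III (derived state '+') is shared by B, L, and V — a synapomorphy uniting that clade.
Only B, L, Q, and V show the derived state '+' for IV, supporting them as a clade.
Most parsimonious ingroup topology: ((((V,L),B),Q),R).
Changes per character on this tree: I: 1; II: 1; III: 1; IV: 1.
Total = 4.

4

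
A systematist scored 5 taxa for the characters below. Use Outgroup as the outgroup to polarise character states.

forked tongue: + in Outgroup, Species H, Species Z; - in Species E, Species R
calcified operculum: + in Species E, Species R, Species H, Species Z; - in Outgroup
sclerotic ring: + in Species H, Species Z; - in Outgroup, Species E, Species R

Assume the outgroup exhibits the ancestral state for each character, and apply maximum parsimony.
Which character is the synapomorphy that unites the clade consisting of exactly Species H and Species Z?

sclerotic ring

Character polarity is set by the outgroup: the derived state is whichever differs from the outgroup's state, so for forked tongue the derived state is '-', and for the remaining characters it is '+'.
Only Species E and Species R show the derived state '-' for forked tongue, supporting them as a clade.
All ingroup taxa share the derived state '+' for calcified operculum; it defines the ingroup but does not resolve relationships within it.
sclerotic ring: derived state '+' in Species H and Species Z only — synapomorphy for {Species H, Species Z}.
Most parsimonious ingroup topology: ((Species E,Species R),(Species H,Species Z)).
The clade {Species H, Species Z} is supported by sclerotic ring: its derived state '+' occurs in exactly those taxa and in no other taxon (including the outgroup).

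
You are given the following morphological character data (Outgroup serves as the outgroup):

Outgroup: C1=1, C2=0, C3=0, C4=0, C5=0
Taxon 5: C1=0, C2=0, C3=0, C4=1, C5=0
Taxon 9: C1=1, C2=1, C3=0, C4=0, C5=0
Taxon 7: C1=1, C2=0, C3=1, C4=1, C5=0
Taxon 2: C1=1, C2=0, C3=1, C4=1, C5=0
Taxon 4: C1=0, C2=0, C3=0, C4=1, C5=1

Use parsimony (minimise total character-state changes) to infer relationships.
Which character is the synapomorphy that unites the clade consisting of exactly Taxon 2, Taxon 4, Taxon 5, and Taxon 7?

C4

Character polarity is set by the outgroup: the derived state is whichever differs from the outgroup's state, so for C1 the derived state is '0', and for the remaining characters it is '1'.
Only Taxon 4 and Taxon 5 show the derived state '0' for C1, supporting them as a clade.
C2: derived state '1' in Taxon 9 only — an autapomorphy, so it tells us nothing about relationships among taxa.
C3: derived state '1' in Taxon 2 and Taxon 7 only — synapomorphy for {Taxon 2, Taxon 7}.
Only Taxon 2, Taxon 4, Taxon 5, and Taxon 7 show the derived state '1' for C4, supporting them as a clade.
C5: derived state '1' in Taxon 4 only — an autapomorphy, so it tells us nothing about relationships among taxa.
Most parsimonious ingroup topology: (((Taxon 5,Taxon 4),(Taxon 7,Taxon 2)),Taxon 9).
The clade {Taxon 2, Taxon 4, Taxon 5, Taxon 7} is supported by C4: its derived state '1' occurs in exactly those taxa and in no other taxon (including the outgroup).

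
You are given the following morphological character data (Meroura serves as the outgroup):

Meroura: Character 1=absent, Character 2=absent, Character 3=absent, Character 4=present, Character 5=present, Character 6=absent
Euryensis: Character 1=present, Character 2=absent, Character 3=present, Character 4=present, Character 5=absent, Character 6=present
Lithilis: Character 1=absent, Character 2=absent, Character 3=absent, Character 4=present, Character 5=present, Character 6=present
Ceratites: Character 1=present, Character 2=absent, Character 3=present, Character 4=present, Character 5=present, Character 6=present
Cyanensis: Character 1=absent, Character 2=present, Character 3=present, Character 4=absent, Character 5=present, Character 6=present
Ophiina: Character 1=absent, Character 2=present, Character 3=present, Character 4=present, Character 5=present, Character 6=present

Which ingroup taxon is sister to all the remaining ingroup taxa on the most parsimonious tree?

Character polarity is set by the outgroup: the derived state is whichever differs from the outgroup's state, so for Character 4, Character 5 the derived state is 'absent', and for the remaining characters it is 'present'.
Only Ceratites and Euryensis show the derived state 'present' for Character 1, supporting them as a clade.
Only Cyanensis and Ophiina show the derived state 'present' for Character 2, supporting them as a clade.
Character 3: derived state 'present' in Ceratites, Cyanensis, Euryensis, and Ophiina only — synapomorphy for {Ceratites, Cyanensis, Euryensis, Ophiina}.
Character 4: derived state 'absent' in Cyanensis only — an autapomorphy, so it tells us nothing about relationships among taxa.
Character 5 (derived state 'absent') is unique to Euryensis (autapomorphy; uninformative for grouping).
Character 6 (derived state 'present') is shared by all ingroup taxa — unites the whole ingroup.
Most parsimonious ingroup topology: (((Euryensis,Ceratites),(Cyanensis,Ophiina)),Lithilis).
Lithilis is sister to the clade containing all other ingroup taxa, so it is the earliest-diverging (most basal) ingroup lineage.

Lithilis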